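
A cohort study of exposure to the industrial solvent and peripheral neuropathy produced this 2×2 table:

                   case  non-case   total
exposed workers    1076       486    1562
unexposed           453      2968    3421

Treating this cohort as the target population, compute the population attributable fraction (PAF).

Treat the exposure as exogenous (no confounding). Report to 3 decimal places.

PAF ≈ 0.568

p₁ = P(outcome | exposed) = 1076/1562 = 0.68886
p₀ = P(outcome | unexposed) = 453/3421 = 0.13242
Exposure prevalence π = 1562/4983 = 0.31347; overall risk P(Y=1) = 0.30684.
Under exogeneity, PAF = [P(Y=1) − p₀]/P(Y=1).
PAF = (0.30684 − 0.13242) / 0.30684 ≈ 0.5685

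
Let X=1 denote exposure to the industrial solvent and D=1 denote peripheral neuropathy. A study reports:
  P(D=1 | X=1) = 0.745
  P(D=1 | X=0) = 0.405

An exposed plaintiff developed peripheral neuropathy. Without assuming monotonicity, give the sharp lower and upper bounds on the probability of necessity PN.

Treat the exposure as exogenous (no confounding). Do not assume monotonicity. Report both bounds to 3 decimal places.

Let p₁ = 0.745, p₀ = 0.405.
Under exogeneity alone the bounds on PN are max{0,(p₁−p₀)/p₁} ≤ PN ≤ min{1,(1−p₀)/p₁}.
  lower = (p₁ − p₀)/p₁ = 0.34 / 0.745 ≈ 0.4564
  upper = min{1, (1 − p₀)/p₁} = 0.595 / 0.745 ≈ 0.7987

0.456 ≤ PN ≤ 0.799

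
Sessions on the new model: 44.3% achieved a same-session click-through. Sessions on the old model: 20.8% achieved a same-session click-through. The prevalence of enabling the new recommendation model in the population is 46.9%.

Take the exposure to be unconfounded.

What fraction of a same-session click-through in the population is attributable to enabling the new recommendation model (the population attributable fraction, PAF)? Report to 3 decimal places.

p₁ = 0.443, p₀ = 0.208.
Overall risk P(Y=1) = π·p₁ + (1−π)·p₀ = 0.469×0.443 + 0.531×0.208 = 0.31821.
Under exogeneity, PAF = [P(Y=1) − p₀] / P(Y=1).
PAF = (0.31821 − 0.208) / 0.31821 ≈ 0.3464

PAF ≈ 0.346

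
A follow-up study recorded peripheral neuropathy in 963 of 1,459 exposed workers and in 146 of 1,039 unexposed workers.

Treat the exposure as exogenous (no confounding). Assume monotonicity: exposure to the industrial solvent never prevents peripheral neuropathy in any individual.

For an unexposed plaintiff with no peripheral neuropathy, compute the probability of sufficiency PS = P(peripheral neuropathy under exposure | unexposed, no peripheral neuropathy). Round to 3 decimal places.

p₁ = P(outcome | exposed) = 963/1459 = 0.66004
p₀ = P(outcome | unexposed) = 146/1039 = 0.14052
Under exogeneity and monotonicity, PS = (p₁ − p₀) / (1 − p₀).
PS = (0.66004 − 0.14052) / (1 − 0.14052) = 0.51952 / 0.85948 ≈ 0.6045

PS ≈ 0.604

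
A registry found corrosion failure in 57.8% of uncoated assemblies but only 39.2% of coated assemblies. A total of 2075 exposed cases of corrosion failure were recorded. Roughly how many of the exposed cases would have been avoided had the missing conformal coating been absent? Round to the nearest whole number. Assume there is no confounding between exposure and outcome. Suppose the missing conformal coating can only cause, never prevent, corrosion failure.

about 668 cases

p₁ = 0.578, p₀ = 0.392.
PN = (p₁ − p₀)/p₁ = (0.578 − 0.392) / 0.578 ≈ 0.32180.
Attributable cases ≈ PN × (exposed cases) = 0.32180 × 2075 ≈ 667.73.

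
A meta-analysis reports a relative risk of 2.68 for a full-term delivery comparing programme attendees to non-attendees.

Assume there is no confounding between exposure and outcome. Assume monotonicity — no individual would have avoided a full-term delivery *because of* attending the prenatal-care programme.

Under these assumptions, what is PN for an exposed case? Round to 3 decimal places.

PN ≈ 0.627

Under exogeneity and monotonicity, PN = (RR − 1) / RR = 1 − 1/RR.
PN = (2.68 − 1) / 2.68 = 1.68 / 2.68 ≈ 0.6269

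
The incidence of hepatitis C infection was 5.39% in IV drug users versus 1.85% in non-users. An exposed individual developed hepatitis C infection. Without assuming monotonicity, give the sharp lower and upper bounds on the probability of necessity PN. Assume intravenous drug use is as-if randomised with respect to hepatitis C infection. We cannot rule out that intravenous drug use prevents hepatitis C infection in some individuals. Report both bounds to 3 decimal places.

0.657 ≤ PN ≤ 1.000

p₁ = 0.0539, p₀ = 0.0185.
Under exogeneity alone the bounds on PN are max{0,(p₁−p₀)/p₁} ≤ PN ≤ min{1,(1−p₀)/p₁}.
  lower = (p₁ − p₀)/p₁ = 0.0354 / 0.0539 ≈ 0.6568
  upper = min{1, (1 − p₀)/p₁} = 0.9815 / 0.0539 ≈ 18.2096 → capped at 1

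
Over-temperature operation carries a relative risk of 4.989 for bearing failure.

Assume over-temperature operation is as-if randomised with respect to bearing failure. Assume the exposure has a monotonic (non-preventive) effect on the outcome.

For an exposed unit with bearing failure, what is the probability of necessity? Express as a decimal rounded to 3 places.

PN ≈ 0.800

Under exogeneity and monotonicity, PN = (RR − 1) / RR = 1 − 1/RR.
PN = (4.989 − 1) / 4.989 = 3.989 / 4.989 ≈ 0.7996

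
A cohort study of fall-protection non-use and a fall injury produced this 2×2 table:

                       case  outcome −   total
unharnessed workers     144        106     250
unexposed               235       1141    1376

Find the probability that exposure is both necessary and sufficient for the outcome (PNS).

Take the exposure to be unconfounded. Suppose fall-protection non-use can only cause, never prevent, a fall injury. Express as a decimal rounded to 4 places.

PNS ≈ 0.4052

p₁ = P(outcome | exposed) = 144/250 = 0.576
p₀ = P(outcome | unexposed) = 235/1376 = 0.17078
Under exogeneity and monotonicity, PNS = p₁ − p₀.
PNS = 0.576 − 0.17078 = 0.40522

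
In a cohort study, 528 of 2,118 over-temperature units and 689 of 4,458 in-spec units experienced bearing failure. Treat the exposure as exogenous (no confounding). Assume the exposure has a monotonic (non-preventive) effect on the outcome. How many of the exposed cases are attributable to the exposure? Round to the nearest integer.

about 201 cases

p₁ = P(outcome | exposed) = 528/2118 = 0.24929
p₀ = P(outcome | unexposed) = 689/4458 = 0.15455
PN = (p₁ − p₀)/p₁ = (0.24929 − 0.15455) / 0.24929 ≈ 0.38003.
Attributable cases ≈ PN × (exposed cases) = 0.38003 × 528 ≈ 200.66.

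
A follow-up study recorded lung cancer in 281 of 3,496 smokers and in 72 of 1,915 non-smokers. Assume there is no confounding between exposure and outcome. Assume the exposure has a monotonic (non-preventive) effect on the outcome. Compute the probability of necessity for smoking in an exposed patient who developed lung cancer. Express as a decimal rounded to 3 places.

PN ≈ 0.532

p₁ = P(outcome | exposed) = 281/3496 = 0.080378
p₀ = P(outcome | unexposed) = 72/1915 = 0.037598
Under exogeneity and monotonicity, PN = (p₁ − p₀) / p₁.
PN = (0.080378 − 0.037598) / 0.080378 = 0.04278 / 0.080378 ≈ 0.5322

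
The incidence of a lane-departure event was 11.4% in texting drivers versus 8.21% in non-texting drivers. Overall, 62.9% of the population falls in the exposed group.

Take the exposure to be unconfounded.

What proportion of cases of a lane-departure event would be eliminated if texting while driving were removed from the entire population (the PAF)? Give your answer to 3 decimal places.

PAF ≈ 0.196

p₁ = 0.114, p₀ = 0.0821.
Overall risk P(Y=1) = π·p₁ + (1−π)·p₀ = 0.629×0.114 + 0.371×0.0821 = 0.10217.
Under exogeneity, PAF = [P(Y=1) − p₀] / P(Y=1).
PAF = (0.10217 − 0.0821) / 0.10217 ≈ 0.1964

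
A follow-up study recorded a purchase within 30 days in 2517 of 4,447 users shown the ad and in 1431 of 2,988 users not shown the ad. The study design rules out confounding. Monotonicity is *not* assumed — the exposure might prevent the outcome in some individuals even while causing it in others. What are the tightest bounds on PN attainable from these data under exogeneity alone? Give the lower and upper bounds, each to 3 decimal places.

0.154 ≤ PN ≤ 0.921

p₁ = P(outcome | exposed) = 2517/4447 = 0.566
p₀ = P(outcome | unexposed) = 1431/2988 = 0.47892
Under exogeneity alone the bounds on PN are max{0,(p₁−p₀)/p₁} ≤ PN ≤ min{1,(1−p₀)/p₁}.
  lower = (p₁ − p₀)/p₁ = 0.087084 / 0.566 ≈ 0.1539
  upper = min{1, (1 − p₀)/p₁} = 0.52108 / 0.566 ≈ 0.9206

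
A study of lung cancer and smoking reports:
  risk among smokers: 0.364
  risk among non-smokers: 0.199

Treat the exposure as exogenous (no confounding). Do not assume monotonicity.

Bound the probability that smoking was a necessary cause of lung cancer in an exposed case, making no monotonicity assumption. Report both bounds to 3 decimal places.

Let p₁ = 0.364, p₀ = 0.199.
Under exogeneity alone the bounds on PN are max{0,(p₁−p₀)/p₁} ≤ PN ≤ min{1,(1−p₀)/p₁}.
  lower = (p₁ − p₀)/p₁ = 0.165 / 0.364 ≈ 0.4533
  upper = min{1, (1 − p₀)/p₁} = 0.801 / 0.364 ≈ 2.2005 → capped at 1

0.453 ≤ PN ≤ 1.000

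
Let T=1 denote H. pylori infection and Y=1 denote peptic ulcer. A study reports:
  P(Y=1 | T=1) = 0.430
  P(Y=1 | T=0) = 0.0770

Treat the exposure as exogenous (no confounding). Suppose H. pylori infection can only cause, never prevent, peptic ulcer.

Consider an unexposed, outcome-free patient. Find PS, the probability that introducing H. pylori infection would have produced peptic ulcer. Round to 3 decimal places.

Let p₁ = 0.43, p₀ = 0.077.
Under exogeneity and monotonicity, PS = (p₁ − p₀) / (1 − p₀).
PS = (0.43 − 0.077) / (1 − 0.077) = 0.353 / 0.923 ≈ 0.3824

PS ≈ 0.382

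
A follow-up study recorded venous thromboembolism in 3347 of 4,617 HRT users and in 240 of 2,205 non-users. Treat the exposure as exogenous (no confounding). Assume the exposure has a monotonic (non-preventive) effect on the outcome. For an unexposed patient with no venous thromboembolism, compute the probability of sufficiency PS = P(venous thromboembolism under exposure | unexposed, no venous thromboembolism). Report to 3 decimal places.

PS ≈ 0.691

p₁ = P(outcome | exposed) = 3347/4617 = 0.72493
p₀ = P(outcome | unexposed) = 240/2205 = 0.10884
Under exogeneity and monotonicity, PS = (p₁ − p₀) / (1 − p₀).
PS = (0.72493 − 0.10884) / (1 − 0.10884) = 0.61609 / 0.89116 ≈ 0.6913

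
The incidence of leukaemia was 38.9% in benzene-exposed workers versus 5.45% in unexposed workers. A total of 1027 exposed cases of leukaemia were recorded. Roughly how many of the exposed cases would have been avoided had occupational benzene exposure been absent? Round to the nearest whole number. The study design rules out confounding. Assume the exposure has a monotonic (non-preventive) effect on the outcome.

p₁ = 0.389, p₀ = 0.0545.
PN = (p₁ − p₀)/p₁ = (0.389 − 0.0545) / 0.389 ≈ 0.85990.
Attributable cases ≈ PN × (exposed cases) = 0.85990 × 1027 ≈ 883.11.

about 883 cases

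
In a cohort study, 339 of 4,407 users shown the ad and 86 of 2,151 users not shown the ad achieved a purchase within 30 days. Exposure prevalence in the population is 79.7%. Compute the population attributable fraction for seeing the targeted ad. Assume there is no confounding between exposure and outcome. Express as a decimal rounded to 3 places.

p₁ = P(outcome | exposed) = 339/4407 = 0.076923
p₀ = P(outcome | unexposed) = 86/2151 = 0.039981
Overall risk P(Y=1) = π·p₁ + (1−π)·p₀ = 0.797×0.076923 + 0.203×0.039981 = 0.069424.
Under exogeneity, PAF = [P(Y=1) − p₀] / P(Y=1).
PAF = (0.069424 − 0.039981) / 0.069424 ≈ 0.4241

PAF ≈ 0.424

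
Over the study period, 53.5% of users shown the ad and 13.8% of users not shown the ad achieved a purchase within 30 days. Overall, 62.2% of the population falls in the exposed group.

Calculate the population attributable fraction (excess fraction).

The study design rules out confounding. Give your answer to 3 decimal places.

PAF ≈ 0.641

p₁ = 0.535, p₀ = 0.138.
Overall risk P(Y=1) = π·p₁ + (1−π)·p₀ = 0.622×0.535 + 0.378×0.138 = 0.38493.
Under exogeneity, PAF = [P(Y=1) − p₀] / P(Y=1).
PAF = (0.38493 − 0.138) / 0.38493 ≈ 0.6415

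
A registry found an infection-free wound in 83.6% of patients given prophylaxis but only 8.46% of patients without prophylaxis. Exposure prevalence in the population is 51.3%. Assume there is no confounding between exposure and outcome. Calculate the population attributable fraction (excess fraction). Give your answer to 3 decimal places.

PAF ≈ 0.820

p₁ = 0.836, p₀ = 0.0846.
Overall risk P(Y=1) = π·p₁ + (1−π)·p₀ = 0.513×0.836 + 0.487×0.0846 = 0.47007.
Under exogeneity, PAF = [P(Y=1) − p₀] / P(Y=1).
PAF = (0.47007 − 0.0846) / 0.47007 ≈ 0.8200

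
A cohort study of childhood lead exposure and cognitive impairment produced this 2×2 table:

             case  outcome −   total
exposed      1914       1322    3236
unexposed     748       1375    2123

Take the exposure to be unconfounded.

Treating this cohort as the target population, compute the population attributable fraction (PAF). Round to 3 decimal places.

p₁ = P(outcome | exposed) = 1914/3236 = 0.59147
p₀ = P(outcome | unexposed) = 748/2123 = 0.35233
Exposure prevalence π = 3236/5359 = 0.60384; overall risk P(Y=1) = 0.49673.
Under exogeneity, PAF = [P(Y=1) − p₀]/P(Y=1).
PAF = (0.49673 − 0.35233) / 0.49673 ≈ 0.2907

PAF ≈ 0.291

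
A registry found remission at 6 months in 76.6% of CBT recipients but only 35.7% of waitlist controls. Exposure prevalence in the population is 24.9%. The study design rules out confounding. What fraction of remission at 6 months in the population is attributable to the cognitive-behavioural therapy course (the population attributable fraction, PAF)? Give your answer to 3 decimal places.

p₁ = 0.766, p₀ = 0.357.
Overall risk P(Y=1) = π·p₁ + (1−π)·p₀ = 0.249×0.766 + 0.751×0.357 = 0.45884.
Under exogeneity, PAF = [P(Y=1) − p₀] / P(Y=1).
PAF = (0.45884 − 0.357) / 0.45884 ≈ 0.2220

PAF ≈ 0.222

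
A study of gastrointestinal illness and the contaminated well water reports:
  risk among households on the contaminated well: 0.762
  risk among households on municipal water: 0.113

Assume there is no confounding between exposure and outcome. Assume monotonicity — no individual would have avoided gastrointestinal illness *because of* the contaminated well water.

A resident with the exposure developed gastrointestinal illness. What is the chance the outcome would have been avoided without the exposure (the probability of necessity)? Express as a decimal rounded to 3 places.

Let p₁ = 0.762, p₀ = 0.113.
Under exogeneity and monotonicity, PN = (p₁ − p₀) / p₁.
PN = (0.762 − 0.113) / 0.762 = 0.649 / 0.762 ≈ 0.8517

PN ≈ 0.852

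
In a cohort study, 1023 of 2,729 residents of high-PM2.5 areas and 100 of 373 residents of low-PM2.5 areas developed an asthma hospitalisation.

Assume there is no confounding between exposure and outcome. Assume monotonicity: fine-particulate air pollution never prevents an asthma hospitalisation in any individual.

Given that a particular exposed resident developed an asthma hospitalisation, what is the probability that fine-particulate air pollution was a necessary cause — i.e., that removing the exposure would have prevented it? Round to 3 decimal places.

PN ≈ 0.285

p₁ = P(outcome | exposed) = 1023/2729 = 0.37486
p₀ = P(outcome | unexposed) = 100/373 = 0.2681
Under exogeneity and monotonicity, PN = (p₁ − p₀) / p₁.
PN = (0.37486 − 0.2681) / 0.37486 = 0.10677 / 0.37486 ≈ 0.2848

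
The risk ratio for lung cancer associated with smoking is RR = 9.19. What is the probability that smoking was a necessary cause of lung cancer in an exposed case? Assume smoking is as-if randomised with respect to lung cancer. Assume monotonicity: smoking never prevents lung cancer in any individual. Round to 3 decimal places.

Under exogeneity and monotonicity, PN = (RR − 1) / RR = 1 − 1/RR.
PN = (9.19 − 1) / 9.19 = 8.19 / 9.19 ≈ 0.8912

PN ≈ 0.891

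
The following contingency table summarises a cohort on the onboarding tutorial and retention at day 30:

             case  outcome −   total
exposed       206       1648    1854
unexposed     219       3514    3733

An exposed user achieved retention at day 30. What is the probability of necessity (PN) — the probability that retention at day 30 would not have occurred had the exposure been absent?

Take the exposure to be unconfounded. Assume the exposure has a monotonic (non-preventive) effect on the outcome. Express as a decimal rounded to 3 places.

p₁ = P(outcome | exposed) = 206/1854 = 0.11111
p₀ = P(outcome | unexposed) = 219/3733 = 0.058666
Under exogeneity and monotonicity, PN = (p₁ − p₀) / p₁.
PN = (0.11111 − 0.058666) / 0.11111 = 0.052445 / 0.11111 ≈ 0.4720

PN ≈ 0.472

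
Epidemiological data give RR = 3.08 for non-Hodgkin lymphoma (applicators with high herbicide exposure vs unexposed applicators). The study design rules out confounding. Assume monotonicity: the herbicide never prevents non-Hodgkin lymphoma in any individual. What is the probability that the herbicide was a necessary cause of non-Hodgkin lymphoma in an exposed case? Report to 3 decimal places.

PN ≈ 0.675

Under exogeneity and monotonicity, PN = (RR − 1) / RR = 1 − 1/RR.
PN = (3.08 − 1) / 3.08 = 2.08 / 3.08 ≈ 0.6753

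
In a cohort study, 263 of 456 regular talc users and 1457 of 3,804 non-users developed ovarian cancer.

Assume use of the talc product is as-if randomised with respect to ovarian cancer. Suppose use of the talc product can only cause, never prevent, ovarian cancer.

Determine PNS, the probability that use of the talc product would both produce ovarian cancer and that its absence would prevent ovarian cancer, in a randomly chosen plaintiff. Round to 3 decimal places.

p₁ = P(outcome | exposed) = 263/456 = 0.57675
p₀ = P(outcome | unexposed) = 1457/3804 = 0.38302
Under exogeneity and monotonicity, PNS = p₁ − p₀.
PNS = 0.57675 − 0.38302 = 0.19374

PNS ≈ 0.194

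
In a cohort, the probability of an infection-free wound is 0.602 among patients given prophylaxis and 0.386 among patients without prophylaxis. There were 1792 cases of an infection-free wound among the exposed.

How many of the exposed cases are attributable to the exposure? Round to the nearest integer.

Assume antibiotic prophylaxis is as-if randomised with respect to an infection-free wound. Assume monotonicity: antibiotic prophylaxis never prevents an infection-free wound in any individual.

Let p₁ = 0.602, p₀ = 0.386.
PN = (p₁ − p₀)/p₁ = (0.602 − 0.386) / 0.602 ≈ 0.35880.
Attributable cases ≈ PN × (exposed cases) = 0.35880 × 1792 ≈ 642.98.

about 643 cases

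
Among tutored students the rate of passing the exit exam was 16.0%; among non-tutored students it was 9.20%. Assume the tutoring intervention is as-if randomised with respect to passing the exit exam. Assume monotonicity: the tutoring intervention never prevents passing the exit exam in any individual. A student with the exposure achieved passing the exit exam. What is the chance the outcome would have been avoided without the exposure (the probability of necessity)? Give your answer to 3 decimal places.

PN ≈ 0.425

p₁ = 0.16, p₀ = 0.092.
Under exogeneity and monotonicity, PN = (p₁ − p₀) / p₁.
PN = (0.16 − 0.092) / 0.16 = 0.068 / 0.16 ≈ 0.4250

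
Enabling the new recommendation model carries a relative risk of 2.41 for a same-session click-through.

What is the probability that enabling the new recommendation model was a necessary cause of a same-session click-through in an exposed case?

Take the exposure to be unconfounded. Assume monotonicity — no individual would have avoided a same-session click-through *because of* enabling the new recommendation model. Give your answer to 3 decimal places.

Under exogeneity and monotonicity, PN = (RR − 1) / RR = 1 − 1/RR.
PN = (2.41 − 1) / 2.41 = 1.41 / 2.41 ≈ 0.5851

PN ≈ 0.585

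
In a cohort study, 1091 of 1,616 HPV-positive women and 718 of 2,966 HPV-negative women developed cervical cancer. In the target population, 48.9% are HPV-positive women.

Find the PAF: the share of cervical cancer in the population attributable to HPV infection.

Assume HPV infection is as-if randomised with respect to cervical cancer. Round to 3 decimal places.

PAF ≈ 0.467

p₁ = P(outcome | exposed) = 1091/1616 = 0.67512
p₀ = P(outcome | unexposed) = 718/2966 = 0.24208
Overall risk P(Y=1) = π·p₁ + (1−π)·p₀ = 0.489×0.67512 + 0.511×0.24208 = 0.45384.
Under exogeneity, PAF = [P(Y=1) − p₀] / P(Y=1).
PAF = (0.45384 − 0.24208) / 0.45384 ≈ 0.4666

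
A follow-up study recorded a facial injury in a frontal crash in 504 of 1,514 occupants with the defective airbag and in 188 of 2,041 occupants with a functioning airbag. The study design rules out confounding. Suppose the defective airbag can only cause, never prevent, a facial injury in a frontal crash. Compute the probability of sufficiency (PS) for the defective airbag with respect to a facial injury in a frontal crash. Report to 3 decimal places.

PS ≈ 0.265

p₁ = P(outcome | exposed) = 504/1514 = 0.33289
p₀ = P(outcome | unexposed) = 188/2041 = 0.092112
Under exogeneity and monotonicity, PS = (p₁ − p₀) / (1 − p₀).
PS = (0.33289 − 0.092112) / (1 − 0.092112) = 0.24078 / 0.90789 ≈ 0.2652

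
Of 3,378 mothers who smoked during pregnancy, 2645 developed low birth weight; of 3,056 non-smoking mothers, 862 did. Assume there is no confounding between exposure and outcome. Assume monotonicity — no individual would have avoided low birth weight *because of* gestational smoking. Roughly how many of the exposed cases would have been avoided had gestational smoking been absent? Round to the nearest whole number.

about 1692 cases

p₁ = P(outcome | exposed) = 2645/3378 = 0.78301
p₀ = P(outcome | unexposed) = 862/3056 = 0.28207
PN = (p₁ − p₀)/p₁ = (0.78301 − 0.28207) / 0.78301 ≈ 0.63976.
Attributable cases ≈ PN × (exposed cases) = 0.63976 × 2645 ≈ 1692.17.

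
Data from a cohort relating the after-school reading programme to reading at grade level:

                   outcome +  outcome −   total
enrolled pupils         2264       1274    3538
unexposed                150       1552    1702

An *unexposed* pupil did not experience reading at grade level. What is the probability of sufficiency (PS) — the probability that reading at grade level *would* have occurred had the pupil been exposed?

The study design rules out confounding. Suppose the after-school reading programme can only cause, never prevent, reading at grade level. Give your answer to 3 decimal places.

PS ≈ 0.605

p₁ = P(outcome | exposed) = 2264/3538 = 0.63991
p₀ = P(outcome | unexposed) = 150/1702 = 0.088132
Under exogeneity and monotonicity, PS = (p₁ − p₀)/(1 − p₀).
PS = (0.63991 − 0.088132) / 0.91187 ≈ 0.6051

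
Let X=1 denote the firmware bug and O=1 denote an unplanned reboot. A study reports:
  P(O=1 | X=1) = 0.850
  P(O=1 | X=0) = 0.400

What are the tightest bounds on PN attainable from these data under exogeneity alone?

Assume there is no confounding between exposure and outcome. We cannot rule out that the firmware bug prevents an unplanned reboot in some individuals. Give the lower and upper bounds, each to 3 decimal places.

0.529 ≤ PN ≤ 0.706

Let p₁ = 0.85, p₀ = 0.4.
Under exogeneity alone the bounds on PN are max{0,(p₁−p₀)/p₁} ≤ PN ≤ min{1,(1−p₀)/p₁}.
  lower = (p₁ − p₀)/p₁ = 0.45 / 0.85 ≈ 0.5294
  upper = min{1, (1 − p₀)/p₁} = 0.6 / 0.85 ≈ 0.7059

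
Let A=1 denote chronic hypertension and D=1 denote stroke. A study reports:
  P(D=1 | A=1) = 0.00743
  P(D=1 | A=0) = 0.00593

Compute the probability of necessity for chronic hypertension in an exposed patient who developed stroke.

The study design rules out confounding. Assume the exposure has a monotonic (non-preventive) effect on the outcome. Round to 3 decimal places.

PN ≈ 0.202

Let p₁ = 0.00743, p₀ = 0.00593.
Under exogeneity and monotonicity, PN = (p₁ − p₀) / p₁.
PN = (0.00743 − 0.00593) / 0.00743 = 0.0015 / 0.00743 ≈ 0.2019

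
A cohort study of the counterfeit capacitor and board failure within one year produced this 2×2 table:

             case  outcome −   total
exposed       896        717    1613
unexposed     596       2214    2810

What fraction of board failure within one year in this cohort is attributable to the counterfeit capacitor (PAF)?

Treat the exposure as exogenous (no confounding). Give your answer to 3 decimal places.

p₁ = P(outcome | exposed) = 896/1613 = 0.55549
p₀ = P(outcome | unexposed) = 596/2810 = 0.2121
Exposure prevalence π = 1613/4423 = 0.36468; overall risk P(Y=1) = 0.33733.
Under exogeneity, PAF = [P(Y=1) − p₀]/P(Y=1).
PAF = (0.33733 − 0.2121) / 0.33733 ≈ 0.3712

PAF ≈ 0.371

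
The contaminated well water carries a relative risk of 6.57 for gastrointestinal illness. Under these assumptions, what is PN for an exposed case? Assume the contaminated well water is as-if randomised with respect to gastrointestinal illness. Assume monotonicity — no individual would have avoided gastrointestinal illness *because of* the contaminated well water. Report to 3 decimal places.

PN ≈ 0.848

Under exogeneity and monotonicity, PN = (RR − 1) / RR = 1 − 1/RR.
PN = (6.57 − 1) / 6.57 = 5.57 / 6.57 ≈ 0.8478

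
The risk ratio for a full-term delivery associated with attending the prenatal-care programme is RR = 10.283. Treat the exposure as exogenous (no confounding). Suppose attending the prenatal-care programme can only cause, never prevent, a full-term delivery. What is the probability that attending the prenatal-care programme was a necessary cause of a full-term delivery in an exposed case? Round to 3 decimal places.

PN ≈ 0.903

Under exogeneity and monotonicity, PN = (RR − 1) / RR = 1 − 1/RR.
PN = (10.283 − 1) / 10.283 = 9.283 / 10.283 ≈ 0.9028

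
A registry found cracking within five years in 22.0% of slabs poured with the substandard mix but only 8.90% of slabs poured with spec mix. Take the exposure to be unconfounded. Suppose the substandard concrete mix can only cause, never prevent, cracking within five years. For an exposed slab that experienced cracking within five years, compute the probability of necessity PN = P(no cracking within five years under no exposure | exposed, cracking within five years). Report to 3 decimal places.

PN ≈ 0.595

p₁ = 0.22, p₀ = 0.089.
Under exogeneity and monotonicity, PN = (p₁ − p₀) / p₁.
PN = (0.22 − 0.089) / 0.22 = 0.131 / 0.22 ≈ 0.5955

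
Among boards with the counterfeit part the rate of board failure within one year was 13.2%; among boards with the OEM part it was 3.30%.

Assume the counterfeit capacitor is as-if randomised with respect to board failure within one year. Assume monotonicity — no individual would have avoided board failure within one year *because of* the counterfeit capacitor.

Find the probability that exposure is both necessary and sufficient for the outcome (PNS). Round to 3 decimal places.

p₁ = 0.132, p₀ = 0.033.
Under exogeneity and monotonicity, PNS = p₁ − p₀.
PNS = 0.132 − 0.033 = 0.099

PNS ≈ 0.099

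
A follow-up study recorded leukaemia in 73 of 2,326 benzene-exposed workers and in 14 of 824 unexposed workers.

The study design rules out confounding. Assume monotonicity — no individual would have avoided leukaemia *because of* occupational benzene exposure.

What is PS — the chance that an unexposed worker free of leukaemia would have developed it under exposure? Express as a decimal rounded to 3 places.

p₁ = P(outcome | exposed) = 73/2326 = 0.031384
p₀ = P(outcome | unexposed) = 14/824 = 0.01699
Under exogeneity and monotonicity, PS = (p₁ − p₀) / (1 − p₀).
PS = (0.031384 − 0.01699) / (1 − 0.01699) = 0.014394 / 0.98301 ≈ 0.0146

PS ≈ 0.015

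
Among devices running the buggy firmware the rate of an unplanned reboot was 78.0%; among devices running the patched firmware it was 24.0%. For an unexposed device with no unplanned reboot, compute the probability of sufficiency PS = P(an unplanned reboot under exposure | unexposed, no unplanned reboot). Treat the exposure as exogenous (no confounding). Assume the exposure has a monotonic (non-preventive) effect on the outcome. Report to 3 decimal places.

PS ≈ 0.711

p₁ = 0.78, p₀ = 0.24.
Under exogeneity and monotonicity, PS = (p₁ − p₀) / (1 − p₀).
PS = (0.78 − 0.24) / (1 − 0.24) = 0.54 / 0.76 ≈ 0.7105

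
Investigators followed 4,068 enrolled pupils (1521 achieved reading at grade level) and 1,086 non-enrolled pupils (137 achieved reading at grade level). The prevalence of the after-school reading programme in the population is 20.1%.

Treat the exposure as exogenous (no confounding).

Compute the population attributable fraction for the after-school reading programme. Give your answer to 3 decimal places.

PAF ≈ 0.283

p₁ = P(outcome | exposed) = 1521/4068 = 0.37389
p₀ = P(outcome | unexposed) = 137/1086 = 0.12615
Overall risk P(Y=1) = π·p₁ + (1−π)·p₀ = 0.201×0.37389 + 0.799×0.12615 = 0.17595.
Under exogeneity, PAF = [P(Y=1) − p₀] / P(Y=1).
PAF = (0.17595 − 0.12615) / 0.17595 ≈ 0.2830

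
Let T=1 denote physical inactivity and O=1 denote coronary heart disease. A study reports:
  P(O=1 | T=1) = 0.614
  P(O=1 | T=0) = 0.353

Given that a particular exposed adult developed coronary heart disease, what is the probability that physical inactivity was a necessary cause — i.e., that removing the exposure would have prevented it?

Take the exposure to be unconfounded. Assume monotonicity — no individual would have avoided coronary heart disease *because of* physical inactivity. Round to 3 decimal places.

PN ≈ 0.425

Let p₁ = 0.614, p₀ = 0.353.
Under exogeneity and monotonicity, PN = (p₁ − p₀) / p₁.
PN = (0.614 − 0.353) / 0.614 = 0.261 / 0.614 ≈ 0.4251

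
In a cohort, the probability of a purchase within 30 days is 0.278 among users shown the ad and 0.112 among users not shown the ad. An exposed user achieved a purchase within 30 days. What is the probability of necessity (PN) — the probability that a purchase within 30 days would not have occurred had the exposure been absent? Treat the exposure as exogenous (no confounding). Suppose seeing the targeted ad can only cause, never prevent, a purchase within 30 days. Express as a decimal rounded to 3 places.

Let p₁ = 0.278, p₀ = 0.112.
Under exogeneity and monotonicity, PN = (p₁ − p₀) / p₁.
PN = (0.278 − 0.112) / 0.278 = 0.166 / 0.278 ≈ 0.5971

PN ≈ 0.597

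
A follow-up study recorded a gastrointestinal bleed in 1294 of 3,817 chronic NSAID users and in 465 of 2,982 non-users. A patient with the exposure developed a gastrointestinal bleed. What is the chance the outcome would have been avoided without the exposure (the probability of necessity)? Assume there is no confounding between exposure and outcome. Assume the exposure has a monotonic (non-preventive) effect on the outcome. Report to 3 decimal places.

PN ≈ 0.540

p₁ = P(outcome | exposed) = 1294/3817 = 0.33901
p₀ = P(outcome | unexposed) = 465/2982 = 0.15594
Under exogeneity and monotonicity, PN = (p₁ − p₀) / p₁.
PN = (0.33901 − 0.15594) / 0.33901 = 0.18307 / 0.33901 ≈ 0.5400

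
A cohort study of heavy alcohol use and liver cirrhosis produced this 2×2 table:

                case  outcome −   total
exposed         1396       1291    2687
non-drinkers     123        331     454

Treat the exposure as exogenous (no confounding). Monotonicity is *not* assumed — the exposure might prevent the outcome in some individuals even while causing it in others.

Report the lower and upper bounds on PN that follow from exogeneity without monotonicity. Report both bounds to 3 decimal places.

p₁ = P(outcome | exposed) = 1396/2687 = 0.51954
p₀ = P(outcome | unexposed) = 123/454 = 0.27093
Under exogeneity alone the bounds on PN are max{0,(p₁−p₀)/p₁} ≤ PN ≤ min{1,(1−p₀)/p₁}.
  lower = (p₁ − p₀)/p₁ = 0.24861 / 0.51954 ≈ 0.4785
  upper = min{1, (1 − p₀)/p₁} = 0.72907 / 0.51954 ≈ 1.4033 → capped at 1

0.479 ≤ PN ≤ 1.000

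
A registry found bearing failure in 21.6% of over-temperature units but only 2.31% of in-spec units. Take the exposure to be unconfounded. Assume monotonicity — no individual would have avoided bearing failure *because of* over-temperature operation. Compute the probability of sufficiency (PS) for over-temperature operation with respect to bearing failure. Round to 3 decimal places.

PS ≈ 0.197

p₁ = 0.216, p₀ = 0.0231.
Under exogeneity and monotonicity, PS = (p₁ − p₀) / (1 − p₀).
PS = (0.216 − 0.0231) / (1 − 0.0231) = 0.1929 / 0.9769 ≈ 0.1975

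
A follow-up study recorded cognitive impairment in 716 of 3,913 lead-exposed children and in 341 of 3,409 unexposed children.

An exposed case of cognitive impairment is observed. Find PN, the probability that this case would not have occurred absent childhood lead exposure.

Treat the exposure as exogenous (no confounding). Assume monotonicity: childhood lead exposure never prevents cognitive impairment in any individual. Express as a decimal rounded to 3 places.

PN ≈ 0.453

p₁ = P(outcome | exposed) = 716/3913 = 0.18298
p₀ = P(outcome | unexposed) = 341/3409 = 0.10003
Under exogeneity and monotonicity, PN = (p₁ − p₀) / p₁.
PN = (0.18298 − 0.10003) / 0.18298 = 0.08295 / 0.18298 ≈ 0.4533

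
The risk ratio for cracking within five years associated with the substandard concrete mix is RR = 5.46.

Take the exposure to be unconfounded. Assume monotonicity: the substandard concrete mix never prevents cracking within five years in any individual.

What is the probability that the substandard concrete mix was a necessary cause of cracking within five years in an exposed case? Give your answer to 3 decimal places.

Under exogeneity and monotonicity, PN = (RR − 1) / RR = 1 − 1/RR.
PN = (5.46 − 1) / 5.46 = 4.46 / 5.46 ≈ 0.8168

PN ≈ 0.817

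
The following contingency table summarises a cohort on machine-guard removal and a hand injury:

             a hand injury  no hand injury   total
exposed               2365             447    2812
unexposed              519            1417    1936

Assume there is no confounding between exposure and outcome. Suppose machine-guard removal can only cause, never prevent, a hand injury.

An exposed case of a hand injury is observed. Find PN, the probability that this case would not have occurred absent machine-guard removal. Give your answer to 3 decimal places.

PN ≈ 0.681

p₁ = P(outcome | exposed) = 2365/2812 = 0.84104
p₀ = P(outcome | unexposed) = 519/1936 = 0.26808
Under exogeneity and monotonicity, PN = (p₁ − p₀)/p₁.
PN = (0.84104 − 0.26808) / 0.84104 ≈ 0.6813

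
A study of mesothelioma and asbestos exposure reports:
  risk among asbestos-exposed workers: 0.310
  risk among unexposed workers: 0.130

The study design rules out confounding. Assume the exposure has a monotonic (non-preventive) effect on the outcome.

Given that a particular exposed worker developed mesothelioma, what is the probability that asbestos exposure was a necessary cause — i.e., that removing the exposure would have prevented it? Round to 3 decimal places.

PN ≈ 0.581

Let p₁ = 0.31, p₀ = 0.13.
Under exogeneity and monotonicity, PN = (p₁ − p₀) / p₁.
PN = (0.31 − 0.13) / 0.31 = 0.18 / 0.31 ≈ 0.5806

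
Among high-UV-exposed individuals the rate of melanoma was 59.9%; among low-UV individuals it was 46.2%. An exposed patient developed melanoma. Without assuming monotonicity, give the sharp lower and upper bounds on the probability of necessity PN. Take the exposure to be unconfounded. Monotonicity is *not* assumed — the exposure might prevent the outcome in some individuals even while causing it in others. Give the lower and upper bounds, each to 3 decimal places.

p₁ = 0.599, p₀ = 0.462.
Under exogeneity alone the bounds on PN are max{0,(p₁−p₀)/p₁} ≤ PN ≤ min{1,(1−p₀)/p₁}.
  lower = (p₁ − p₀)/p₁ = 0.137 / 0.599 ≈ 0.2287
  upper = min{1, (1 − p₀)/p₁} = 0.538 / 0.599 ≈ 0.8982

0.229 ≤ PN ≤ 0.898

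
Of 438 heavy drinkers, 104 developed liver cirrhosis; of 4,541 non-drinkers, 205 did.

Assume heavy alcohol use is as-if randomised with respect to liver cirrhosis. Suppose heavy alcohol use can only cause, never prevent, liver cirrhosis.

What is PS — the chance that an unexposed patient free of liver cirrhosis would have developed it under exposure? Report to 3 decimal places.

PS ≈ 0.201

p₁ = P(outcome | exposed) = 104/438 = 0.23744
p₀ = P(outcome | unexposed) = 205/4541 = 0.045144
Under exogeneity and monotonicity, PS = (p₁ − p₀) / (1 − p₀).
PS = (0.23744 − 0.045144) / (1 − 0.045144) = 0.1923 / 0.95486 ≈ 0.2014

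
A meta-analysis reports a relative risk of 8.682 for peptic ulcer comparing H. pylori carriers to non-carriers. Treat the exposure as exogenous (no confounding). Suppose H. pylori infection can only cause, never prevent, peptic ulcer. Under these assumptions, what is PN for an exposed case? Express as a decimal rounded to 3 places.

Under exogeneity and monotonicity, PN = (RR − 1) / RR = 1 − 1/RR.
PN = (8.682 − 1) / 8.682 = 7.682 / 8.682 ≈ 0.8848

PN ≈ 0.885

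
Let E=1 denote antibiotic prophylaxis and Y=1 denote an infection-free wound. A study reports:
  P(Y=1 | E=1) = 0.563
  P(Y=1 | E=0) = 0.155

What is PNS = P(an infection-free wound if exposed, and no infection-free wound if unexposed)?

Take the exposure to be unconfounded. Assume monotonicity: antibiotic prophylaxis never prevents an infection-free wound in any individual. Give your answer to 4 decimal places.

PNS ≈ 0.4080

Let p₁ = 0.563, p₀ = 0.155.
Under exogeneity and monotonicity, PNS = p₁ − p₀.
PNS = 0.563 − 0.155 = 0.408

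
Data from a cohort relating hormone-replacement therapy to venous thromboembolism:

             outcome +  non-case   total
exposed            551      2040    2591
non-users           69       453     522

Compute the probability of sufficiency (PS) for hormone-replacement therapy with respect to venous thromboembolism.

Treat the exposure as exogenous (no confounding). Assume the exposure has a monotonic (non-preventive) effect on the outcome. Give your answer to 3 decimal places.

p₁ = P(outcome | exposed) = 551/2591 = 0.21266
p₀ = P(outcome | unexposed) = 69/522 = 0.13218
Under exogeneity and monotonicity, PS = (p₁ − p₀) / (1 − p₀).
PS = (0.21266 − 0.13218) / (1 − 0.13218) = 0.080475 / 0.86782 ≈ 0.0927

PS ≈ 0.093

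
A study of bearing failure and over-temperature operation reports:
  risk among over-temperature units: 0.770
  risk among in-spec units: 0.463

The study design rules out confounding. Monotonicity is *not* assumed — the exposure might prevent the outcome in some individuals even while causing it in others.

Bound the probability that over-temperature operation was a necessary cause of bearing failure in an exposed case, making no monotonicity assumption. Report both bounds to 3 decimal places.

Let p₁ = 0.77, p₀ = 0.463.
Under exogeneity alone the bounds on PN are max{0,(p₁−p₀)/p₁} ≤ PN ≤ min{1,(1−p₀)/p₁}.
  lower = (p₁ − p₀)/p₁ = 0.307 / 0.77 ≈ 0.3987
  upper = min{1, (1 − p₀)/p₁} = 0.537 / 0.77 ≈ 0.6974

0.399 ≤ PN ≤ 0.697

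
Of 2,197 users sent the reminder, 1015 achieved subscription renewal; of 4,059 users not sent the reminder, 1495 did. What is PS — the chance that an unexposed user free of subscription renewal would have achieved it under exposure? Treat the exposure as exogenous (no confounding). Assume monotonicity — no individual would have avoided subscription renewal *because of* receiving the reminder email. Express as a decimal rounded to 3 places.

p₁ = P(outcome | exposed) = 1015/2197 = 0.46199
p₀ = P(outcome | unexposed) = 1495/4059 = 0.36832
Under exogeneity and monotonicity, PS = (p₁ − p₀) / (1 − p₀).
PS = (0.46199 − 0.36832) / (1 − 0.36832) = 0.093676 / 0.63168 ≈ 0.1483

PS ≈ 0.148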